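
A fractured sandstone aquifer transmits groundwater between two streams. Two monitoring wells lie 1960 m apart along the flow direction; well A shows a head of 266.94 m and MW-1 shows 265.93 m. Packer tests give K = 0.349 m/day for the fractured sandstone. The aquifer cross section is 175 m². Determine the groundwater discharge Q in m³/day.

0.0315

Hydraulic gradient i = (266.94 − 265.93) / 1960 = 1.01 / 1960 = 0.0005153.
Darcy's law: Q = K · A · i = 0.3490 × 175.0 × 0.0005153 = 0.03147 m³/day.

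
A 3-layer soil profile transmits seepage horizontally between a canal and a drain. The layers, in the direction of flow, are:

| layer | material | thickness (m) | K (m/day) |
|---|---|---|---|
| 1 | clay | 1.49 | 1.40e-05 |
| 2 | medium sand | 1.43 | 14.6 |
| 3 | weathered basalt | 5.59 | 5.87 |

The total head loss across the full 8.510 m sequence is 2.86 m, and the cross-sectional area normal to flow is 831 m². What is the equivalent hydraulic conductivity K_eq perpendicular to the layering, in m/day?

8.00e-05

Flow is perpendicular to layering, so the layers act in series and the equivalent K is the thickness-weighted harmonic mean.
Total thickness L = 1.49 + 1.43 + 5.59 = 8.510 m.
Σ(b_i/K_i) = 1.49/1.40e-05 + 1.43/14.6 + 5.59/5.87 = 1.064e+05 d.
K_eq = L / Σ(b_i/K_i) = 8.510 / 1.064e+05 = 7.996e-05 m/day.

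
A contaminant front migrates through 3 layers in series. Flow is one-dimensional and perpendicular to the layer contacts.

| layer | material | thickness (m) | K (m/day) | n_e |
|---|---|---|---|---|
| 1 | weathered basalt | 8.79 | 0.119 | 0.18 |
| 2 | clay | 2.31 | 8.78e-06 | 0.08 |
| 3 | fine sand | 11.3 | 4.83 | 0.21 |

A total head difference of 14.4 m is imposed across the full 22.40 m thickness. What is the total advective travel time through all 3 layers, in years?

With flow normal to the layers, continuity requires the same specific discharge q through every layer.
Σ(b_i/K_i) = 8.79/0.119 + 2.31/8.78e-06 + 11.3/4.83 = 2.632e+05 d.
q = Δh / Σ(b_i/K_i) = 14.4 / 2.632e+05 = 5.472e-05 m/day.
In each layer the seepage velocity is v_i = q/n_i, so the layer transit time is t_i = b_i·n_i / q:
  layer 1 (weathered basalt): t_1 = 8.79 × 0.18 / 5.472e-05 = 28916 d
  layer 2 (clay): t_2 = 2.31 × 0.08 / 5.472e-05 = 3377 d
  layer 3 (fine sand): t_3 = 11.3 × 0.21 / 5.472e-05 = 43369 d
Total t = Σ t_i = 75663 days = 207.2 years.

207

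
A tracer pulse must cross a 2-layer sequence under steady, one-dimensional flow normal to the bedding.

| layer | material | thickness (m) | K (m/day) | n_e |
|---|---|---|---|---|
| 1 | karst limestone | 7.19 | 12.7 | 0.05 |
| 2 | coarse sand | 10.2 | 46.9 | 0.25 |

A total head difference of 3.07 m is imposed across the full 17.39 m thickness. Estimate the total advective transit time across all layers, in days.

0.743

With flow normal to the layers, continuity requires the same specific discharge q through every layer.
Σ(b_i/K_i) = 7.19/12.7 + 10.2/46.9 = 0.7836 d.
q = Δh / Σ(b_i/K_i) = 3.07 / 0.7836 = 3.918 m/day.
In each layer the seepage velocity is v_i = q/n_i, so the layer transit time is t_i = b_i·n_i / q:
  layer 1 (karst limestone): t_1 = 7.19 × 0.05 / 3.918 = 0.09176 d
  layer 2 (coarse sand): t_2 = 10.2 × 0.25 / 3.918 = 0.6509 d
Total t = Σ t_i = 0.7427 days.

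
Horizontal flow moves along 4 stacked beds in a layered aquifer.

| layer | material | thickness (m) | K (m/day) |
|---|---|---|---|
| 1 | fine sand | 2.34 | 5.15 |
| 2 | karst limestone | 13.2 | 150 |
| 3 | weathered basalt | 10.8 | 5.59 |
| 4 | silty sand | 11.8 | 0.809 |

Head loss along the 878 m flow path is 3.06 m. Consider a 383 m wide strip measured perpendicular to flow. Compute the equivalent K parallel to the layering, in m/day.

54.1

Flow is parallel to layering, so each bed carries its own Darcy discharge and the transmissivities add.
Σ(K_i·b_i) = 5.15×2.34 + 150×13.2 + 5.59×10.8 + 0.809×11.8 = 2062 m²/day.
Total thickness b = 38.14 m, so K_eq = Σ(K_i·b_i)/b = 54.06 m/day.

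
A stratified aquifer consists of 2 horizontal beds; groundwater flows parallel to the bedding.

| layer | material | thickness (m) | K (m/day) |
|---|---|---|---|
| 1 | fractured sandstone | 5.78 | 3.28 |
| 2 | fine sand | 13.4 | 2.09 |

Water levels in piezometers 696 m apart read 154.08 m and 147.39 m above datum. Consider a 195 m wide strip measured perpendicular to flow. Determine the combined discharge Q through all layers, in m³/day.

88.0

Flow is parallel to layering, so each bed carries its own Darcy discharge and the transmissivities add.
Σ(K_i·b_i) = 3.28×5.78 + 2.09×13.4 = 46.96 m²/day.
Hydraulic gradient i = (154.08 − 147.39) / 696 = 6.69 / 696 = 0.009612.
Q = Σ(K_i·b_i) · W · i = 46.96 × 195 × 0.009612 = 88.03 m³/day.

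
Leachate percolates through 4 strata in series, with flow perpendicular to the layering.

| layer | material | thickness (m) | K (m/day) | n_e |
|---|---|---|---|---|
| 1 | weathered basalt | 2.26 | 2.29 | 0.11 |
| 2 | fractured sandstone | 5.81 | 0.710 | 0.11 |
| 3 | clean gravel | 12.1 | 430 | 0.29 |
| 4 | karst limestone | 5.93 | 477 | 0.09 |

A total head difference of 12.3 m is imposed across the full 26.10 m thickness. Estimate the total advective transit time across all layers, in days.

With flow normal to the layers, continuity requires the same specific discharge q through every layer.
Σ(b_i/K_i) = 2.26/2.29 + 5.81/0.710 + 12.1/430 + 5.93/477 = 9.211 d.
q = Δh / Σ(b_i/K_i) = 12.3 / 9.211 = 1.335 m/day.
In each layer the seepage velocity is v_i = q/n_i, so the layer transit time is t_i = b_i·n_i / q:
  layer 1 (weathered basalt): t_1 = 2.26 × 0.11 / 1.335 = 0.1862 d
  layer 2 (fractured sandstone): t_2 = 5.81 × 0.11 / 1.335 = 0.4786 d
  layer 3 (clean gravel): t_3 = 12.1 × 0.29 / 1.335 = 2.628 d
  layer 4 (karst limestone): t_4 = 5.93 × 0.09 / 1.335 = 0.3996 d
Total t = Σ t_i = 3.692 days.

3.69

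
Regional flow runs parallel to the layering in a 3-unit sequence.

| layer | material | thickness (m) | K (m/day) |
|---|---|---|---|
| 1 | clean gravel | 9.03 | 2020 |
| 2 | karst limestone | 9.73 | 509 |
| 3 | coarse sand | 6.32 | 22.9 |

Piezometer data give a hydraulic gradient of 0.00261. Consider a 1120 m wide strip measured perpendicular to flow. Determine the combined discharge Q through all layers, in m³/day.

68200

Flow is parallel to layering, so each bed carries its own Darcy discharge and the transmissivities add.
Σ(K_i·b_i) = 2020×9.03 + 509×9.73 + 22.9×6.32 = 23338 m²/day.
Hydraulic gradient i = 0.00261.
Q = Σ(K_i·b_i) · W · i = 23338 × 1120 × 0.002610 = 68221 m³/day.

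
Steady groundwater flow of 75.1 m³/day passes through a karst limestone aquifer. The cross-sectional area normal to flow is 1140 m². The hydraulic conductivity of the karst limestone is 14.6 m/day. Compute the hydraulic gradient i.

From Q = K·A·i, i = Q / (K·A) = 75.1 / (14.60 × 1140) = 0.004512.

0.00451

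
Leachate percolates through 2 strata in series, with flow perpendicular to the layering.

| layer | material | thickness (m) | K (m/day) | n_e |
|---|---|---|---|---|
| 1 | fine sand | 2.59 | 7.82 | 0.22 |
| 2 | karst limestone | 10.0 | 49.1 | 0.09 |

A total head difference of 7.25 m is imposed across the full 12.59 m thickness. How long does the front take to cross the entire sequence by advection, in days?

With flow normal to the layers, continuity requires the same specific discharge q through every layer.
Σ(b_i/K_i) = 2.59/7.82 + 10.0/49.1 = 0.5349 d.
q = Δh / Σ(b_i/K_i) = 7.25 / 0.5349 = 13.55 m/day.
In each layer the seepage velocity is v_i = q/n_i, so the layer transit time is t_i = b_i·n_i / q:
  layer 1 (fine sand): t_1 = 2.59 × 0.22 / 13.55 = 0.04204 d
  layer 2 (karst limestone): t_2 = 10.0 × 0.09 / 13.55 = 0.06640 d
Total t = Σ t_i = 0.1084 days.

0.108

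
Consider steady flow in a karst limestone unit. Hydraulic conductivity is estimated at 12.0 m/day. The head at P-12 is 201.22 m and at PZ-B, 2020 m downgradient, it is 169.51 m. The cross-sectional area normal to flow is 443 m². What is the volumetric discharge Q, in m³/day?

Hydraulic gradient i = (201.22 − 169.51) / 2020 = 31.71 / 2020 = 0.01570.
Darcy's law: Q = K · A · i = 12.00 × 443.0 × 0.01570 = 83.45 m³/day.

83.5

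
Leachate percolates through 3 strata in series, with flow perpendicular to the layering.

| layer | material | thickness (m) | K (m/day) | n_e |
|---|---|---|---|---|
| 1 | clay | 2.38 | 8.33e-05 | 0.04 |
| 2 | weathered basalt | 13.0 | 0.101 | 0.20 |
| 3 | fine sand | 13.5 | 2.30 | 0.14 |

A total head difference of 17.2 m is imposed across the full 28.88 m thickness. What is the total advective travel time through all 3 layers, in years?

21.0

With flow normal to the layers, continuity requires the same specific discharge q through every layer.
Σ(b_i/K_i) = 2.38/8.33e-05 + 13.0/0.101 + 13.5/2.30 = 28706 d.
q = Δh / Σ(b_i/K_i) = 17.2 / 28706 = 0.0005992 m/day.
In each layer the seepage velocity is v_i = q/n_i, so the layer transit time is t_i = b_i·n_i / q:
  layer 1 (clay): t_1 = 2.38 × 0.04 / 0.0005992 = 158.9 d
  layer 2 (weathered basalt): t_2 = 13.0 × 0.20 / 0.0005992 = 4339 d
  layer 3 (fine sand): t_3 = 13.5 × 0.14 / 0.0005992 = 3154 d
Total t = Σ t_i = 7652 days = 20.95 years.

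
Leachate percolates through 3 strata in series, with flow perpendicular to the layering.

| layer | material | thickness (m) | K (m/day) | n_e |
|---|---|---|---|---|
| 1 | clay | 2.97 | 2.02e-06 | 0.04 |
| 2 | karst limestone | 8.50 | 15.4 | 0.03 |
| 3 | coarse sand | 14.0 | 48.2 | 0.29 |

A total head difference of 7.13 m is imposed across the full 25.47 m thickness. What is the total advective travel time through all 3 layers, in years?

With flow normal to the layers, continuity requires the same specific discharge q through every layer.
Σ(b_i/K_i) = 2.97/2.02e-06 + 8.50/15.4 + 14.0/48.2 = 1.470e+06 d.
q = Δh / Σ(b_i/K_i) = 7.13 / 1.470e+06 = 4.849e-06 m/day.
In each layer the seepage velocity is v_i = q/n_i, so the layer transit time is t_i = b_i·n_i / q:
  layer 1 (clay): t_1 = 2.97 × 0.04 / 4.849e-06 = 24498 d
  layer 2 (karst limestone): t_2 = 8.50 × 0.03 / 4.849e-06 = 52584 d
  layer 3 (coarse sand): t_3 = 14.0 × 0.29 / 4.849e-06 = 8.372e+05 d
Total t = Σ t_i = 9.143e+05 days = 2503 years.

2500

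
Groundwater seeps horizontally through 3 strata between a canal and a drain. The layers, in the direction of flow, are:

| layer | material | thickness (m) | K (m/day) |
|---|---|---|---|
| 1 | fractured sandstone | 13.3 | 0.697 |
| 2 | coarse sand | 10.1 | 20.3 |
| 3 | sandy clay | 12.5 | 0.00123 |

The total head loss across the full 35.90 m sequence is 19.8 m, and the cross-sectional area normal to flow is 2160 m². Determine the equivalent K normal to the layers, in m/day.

Flow is perpendicular to layering, so the layers act in series and the equivalent K is the thickness-weighted harmonic mean.
Total thickness L = 13.3 + 10.1 + 12.5 = 35.90 m.
Σ(b_i/K_i) = 13.3/0.697 + 10.1/20.3 + 12.5/0.00123 = 10182 d.
K_eq = L / Σ(b_i/K_i) = 35.90 / 10182 = 0.003526 m/day.

0.00353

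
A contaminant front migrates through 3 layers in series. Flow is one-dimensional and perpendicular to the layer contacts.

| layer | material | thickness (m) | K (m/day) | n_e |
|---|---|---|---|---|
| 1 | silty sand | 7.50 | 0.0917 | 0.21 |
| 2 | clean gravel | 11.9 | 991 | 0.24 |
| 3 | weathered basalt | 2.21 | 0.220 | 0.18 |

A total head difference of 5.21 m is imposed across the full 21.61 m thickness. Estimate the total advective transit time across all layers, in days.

With flow normal to the layers, continuity requires the same specific discharge q through every layer.
Σ(b_i/K_i) = 7.50/0.0917 + 11.9/991 + 2.21/0.220 = 91.85 d.
q = Δh / Σ(b_i/K_i) = 5.21 / 91.85 = 0.05673 m/day.
In each layer the seepage velocity is v_i = q/n_i, so the layer transit time is t_i = b_i·n_i / q:
  layer 1 (silty sand): t_1 = 7.50 × 0.21 / 0.05673 = 27.77 d
  layer 2 (clean gravel): t_2 = 11.9 × 0.24 / 0.05673 = 50.35 d
  layer 3 (weathered basalt): t_3 = 2.21 × 0.18 / 0.05673 = 7.013 d
Total t = Σ t_i = 85.13 days.

85.1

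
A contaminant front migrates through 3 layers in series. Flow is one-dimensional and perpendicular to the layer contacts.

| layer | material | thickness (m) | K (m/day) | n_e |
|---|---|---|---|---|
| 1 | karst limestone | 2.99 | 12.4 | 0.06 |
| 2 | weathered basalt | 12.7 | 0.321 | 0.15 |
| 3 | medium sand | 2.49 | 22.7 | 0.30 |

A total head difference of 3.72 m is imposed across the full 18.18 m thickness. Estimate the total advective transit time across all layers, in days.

With flow normal to the layers, continuity requires the same specific discharge q through every layer.
Σ(b_i/K_i) = 2.99/12.4 + 12.7/0.321 + 2.49/22.7 = 39.91 d.
q = Δh / Σ(b_i/K_i) = 3.72 / 39.91 = 0.09320 m/day.
In each layer the seepage velocity is v_i = q/n_i, so the layer transit time is t_i = b_i·n_i / q:
  layer 1 (karst limestone): t_1 = 2.99 × 0.06 / 0.09320 = 1.925 d
  layer 2 (weathered basalt): t_2 = 12.7 × 0.15 / 0.09320 = 20.44 d
  layer 3 (medium sand): t_3 = 2.49 × 0.30 / 0.09320 = 8.015 d
Total t = Σ t_i = 30.38 days.

30.4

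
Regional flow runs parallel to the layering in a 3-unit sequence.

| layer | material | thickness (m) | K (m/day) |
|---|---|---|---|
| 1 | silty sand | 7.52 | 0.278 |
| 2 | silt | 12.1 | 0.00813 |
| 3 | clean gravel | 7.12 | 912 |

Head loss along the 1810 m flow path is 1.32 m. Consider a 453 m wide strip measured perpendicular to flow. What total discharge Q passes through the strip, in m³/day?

2150

Flow is parallel to layering, so each bed carries its own Darcy discharge and the transmissivities add.
Σ(K_i·b_i) = 0.278×7.52 + 0.00813×12.1 + 912×7.12 = 6496 m²/day.
Hydraulic gradient i = Δh / L = 1.32 / 1810 = 0.0007293.
Q = Σ(K_i·b_i) · W · i = 6496 × 453 × 0.0007293 = 2146 m³/day.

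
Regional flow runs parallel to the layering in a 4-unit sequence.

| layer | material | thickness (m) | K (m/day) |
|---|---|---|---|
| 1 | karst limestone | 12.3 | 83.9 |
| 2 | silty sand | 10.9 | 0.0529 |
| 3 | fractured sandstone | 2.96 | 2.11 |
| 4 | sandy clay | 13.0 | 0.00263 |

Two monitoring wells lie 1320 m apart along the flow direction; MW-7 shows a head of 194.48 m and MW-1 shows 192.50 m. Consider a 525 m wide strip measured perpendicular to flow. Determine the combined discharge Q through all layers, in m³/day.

Flow is parallel to layering, so each bed carries its own Darcy discharge and the transmissivities add.
Σ(K_i·b_i) = 83.9×12.3 + 0.0529×10.9 + 2.11×2.96 + 0.00263×13.0 = 1039 m²/day.
Hydraulic gradient i = (194.48 − 192.50) / 1320 = 1.98 / 1320 = 0.001500.
Q = Σ(K_i·b_i) · W · i = 1039 × 525 × 0.001500 = 818.1 m³/day.

818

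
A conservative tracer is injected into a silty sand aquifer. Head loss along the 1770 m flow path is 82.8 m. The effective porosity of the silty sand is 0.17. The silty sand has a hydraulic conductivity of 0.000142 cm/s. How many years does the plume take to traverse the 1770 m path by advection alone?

Convert K: 0.000142 cm/s × 864 = 0.1227 m/day.
Hydraulic gradient i = Δh / L = 82.8 / 1770 = 0.04678.
Darcy flux q = K · i = 0.1227 × 0.04678 = 0.005739 m/day.
Seepage velocity v = q / n_e = 0.005739 / 0.17 = 0.03376 m/day.
Travel time t = L / v = 1770 / 0.03376 = 52428 days = 143.5 years.

144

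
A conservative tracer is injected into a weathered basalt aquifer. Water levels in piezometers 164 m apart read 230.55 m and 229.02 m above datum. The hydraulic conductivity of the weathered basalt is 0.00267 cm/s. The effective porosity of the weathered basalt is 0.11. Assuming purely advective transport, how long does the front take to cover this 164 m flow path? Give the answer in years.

Convert K: 0.00267 cm/s × 864 = 2.307 m/day.
Hydraulic gradient i = (230.55 − 229.02) / 164 = 1.53 / 164 = 0.009329.
Darcy flux q = K · i = 2.307 × 0.009329 = 0.02152 m/day.
Seepage velocity v = q / n_e = 0.02152 / 0.11 = 0.1957 m/day.
Travel time t = L / v = 164 / 0.1957 = 838.2 days = 2.295 years.

2.29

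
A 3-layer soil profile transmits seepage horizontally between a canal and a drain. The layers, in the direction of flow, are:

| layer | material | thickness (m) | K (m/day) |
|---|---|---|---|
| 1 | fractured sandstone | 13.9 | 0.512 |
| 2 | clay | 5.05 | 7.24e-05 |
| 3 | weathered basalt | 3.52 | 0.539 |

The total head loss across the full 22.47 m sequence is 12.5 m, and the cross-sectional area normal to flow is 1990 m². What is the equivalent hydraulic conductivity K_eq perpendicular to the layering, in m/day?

Flow is perpendicular to layering, so the layers act in series and the equivalent K is the thickness-weighted harmonic mean.
Total thickness L = 13.9 + 5.05 + 3.52 = 22.47 m.
Σ(b_i/K_i) = 13.9/0.512 + 5.05/7.24e-05 + 3.52/0.539 = 69785 d.
K_eq = L / Σ(b_i/K_i) = 22.47 / 69785 = 0.0003220 m/day.

0.000322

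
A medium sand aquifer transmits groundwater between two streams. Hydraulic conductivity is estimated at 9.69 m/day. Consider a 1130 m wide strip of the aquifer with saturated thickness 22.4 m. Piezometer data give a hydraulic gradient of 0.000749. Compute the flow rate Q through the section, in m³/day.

Cross-sectional area A = 1130 × 22.4 = 25312 m².
Hydraulic gradient i = 0.000749.
Darcy's law: Q = K · A · i = 9.690 × 25312 × 0.0007490 = 183.7 m³/day.

184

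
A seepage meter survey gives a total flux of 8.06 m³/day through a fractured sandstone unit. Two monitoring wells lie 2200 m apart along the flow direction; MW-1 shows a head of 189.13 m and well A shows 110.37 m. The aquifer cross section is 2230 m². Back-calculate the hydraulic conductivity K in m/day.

0.101

Hydraulic gradient i = (189.13 − 110.37) / 2200 = 78.76 / 2200 = 0.03580.
From Q = K·A·i, K = Q / (A·i) = 8.06 / (2230 × 0.03580) = 0.1010 m/day.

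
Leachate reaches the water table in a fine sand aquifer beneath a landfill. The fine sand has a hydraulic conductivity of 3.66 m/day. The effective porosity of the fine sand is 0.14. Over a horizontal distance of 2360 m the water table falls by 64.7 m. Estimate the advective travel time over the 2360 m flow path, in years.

9.02

Hydraulic gradient i = Δh / L = 64.7 / 2360 = 0.02742.
Darcy flux q = K · i = 3.660 × 0.02742 = 0.1003 m/day.
Seepage velocity v = q / n_e = 0.1003 / 0.14 = 0.7167 m/day.
Travel time t = L / v = 2360 / 0.7167 = 3293 days = 9.015 years.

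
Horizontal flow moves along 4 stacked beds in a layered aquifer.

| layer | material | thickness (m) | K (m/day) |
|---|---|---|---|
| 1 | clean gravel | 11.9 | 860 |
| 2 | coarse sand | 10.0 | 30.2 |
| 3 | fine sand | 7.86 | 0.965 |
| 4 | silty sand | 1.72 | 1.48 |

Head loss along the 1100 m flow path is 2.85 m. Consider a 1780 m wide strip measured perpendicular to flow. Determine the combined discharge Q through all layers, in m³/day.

48600

Flow is parallel to layering, so each bed carries its own Darcy discharge and the transmissivities add.
Σ(K_i·b_i) = 860×11.9 + 30.2×10.0 + 0.965×7.86 + 1.48×1.72 = 10546 m²/day.
Hydraulic gradient i = Δh / L = 2.85 / 1100 = 0.002591.
Q = Σ(K_i·b_i) · W · i = 10546 × 1780 × 0.002591 = 48637 m³/day.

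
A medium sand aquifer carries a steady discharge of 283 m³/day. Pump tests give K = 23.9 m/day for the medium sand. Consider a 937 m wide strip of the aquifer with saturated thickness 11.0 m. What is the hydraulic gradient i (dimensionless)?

0.00115

Cross-sectional area A = 937 × 11.0 = 10307 m².
From Q = K·A·i, i = Q / (K·A) = 283 / (23.90 × 10307) = 0.001149.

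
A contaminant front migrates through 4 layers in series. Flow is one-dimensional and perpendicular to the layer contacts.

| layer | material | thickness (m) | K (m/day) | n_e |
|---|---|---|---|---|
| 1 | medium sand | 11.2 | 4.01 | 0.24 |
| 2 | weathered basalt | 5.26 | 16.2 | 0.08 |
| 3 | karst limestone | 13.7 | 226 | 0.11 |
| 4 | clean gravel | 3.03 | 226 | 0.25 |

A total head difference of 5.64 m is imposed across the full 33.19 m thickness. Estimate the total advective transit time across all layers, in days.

3.04

With flow normal to the layers, continuity requires the same specific discharge q through every layer.
Σ(b_i/K_i) = 11.2/4.01 + 5.26/16.2 + 13.7/226 + 3.03/226 = 3.192 d.
q = Δh / Σ(b_i/K_i) = 5.64 / 3.192 = 1.767 m/day.
In each layer the seepage velocity is v_i = q/n_i, so the layer transit time is t_i = b_i·n_i / q:
  layer 1 (medium sand): t_1 = 11.2 × 0.24 / 1.767 = 1.521 d
  layer 2 (weathered basalt): t_2 = 5.26 × 0.08 / 1.767 = 0.2381 d
  layer 3 (karst limestone): t_3 = 13.7 × 0.11 / 1.767 = 0.8528 d
  layer 4 (clean gravel): t_4 = 3.03 × 0.25 / 1.767 = 0.4287 d
Total t = Σ t_i = 3.041 days.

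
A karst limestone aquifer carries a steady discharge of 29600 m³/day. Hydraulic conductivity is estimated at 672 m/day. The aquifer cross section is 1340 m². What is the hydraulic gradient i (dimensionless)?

0.0329

From Q = K·A·i, i = Q / (K·A) = 29600 / (672.0 × 1340) = 0.03287.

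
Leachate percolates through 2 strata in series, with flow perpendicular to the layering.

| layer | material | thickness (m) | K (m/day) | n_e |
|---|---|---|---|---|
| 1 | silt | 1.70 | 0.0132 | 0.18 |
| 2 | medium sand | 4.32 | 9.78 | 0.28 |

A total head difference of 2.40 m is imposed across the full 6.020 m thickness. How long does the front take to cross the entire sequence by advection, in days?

With flow normal to the layers, continuity requires the same specific discharge q through every layer.
Σ(b_i/K_i) = 1.70/0.0132 + 4.32/9.78 = 129.2 d.
q = Δh / Σ(b_i/K_i) = 2.40 / 129.2 = 0.01857 m/day.
In each layer the seepage velocity is v_i = q/n_i, so the layer transit time is t_i = b_i·n_i / q:
  layer 1 (silt): t_1 = 1.70 × 0.18 / 0.01857 = 16.48 d
  layer 2 (medium sand): t_2 = 4.32 × 0.28 / 0.01857 = 65.13 d
Total t = Σ t_i = 81.61 days.

81.6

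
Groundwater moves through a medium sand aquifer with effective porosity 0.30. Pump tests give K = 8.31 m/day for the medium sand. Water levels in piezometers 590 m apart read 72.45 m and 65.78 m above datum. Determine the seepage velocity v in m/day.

Hydraulic gradient i = (72.45 − 65.78) / 590 = 6.67 / 590 = 0.01131.
Darcy flux q = K · i = 8.310 × 0.01131 = 0.09395 m/day.
Seepage velocity v = q / n_e = 0.09395 / 0.30 = 0.3132 m/day.

0.313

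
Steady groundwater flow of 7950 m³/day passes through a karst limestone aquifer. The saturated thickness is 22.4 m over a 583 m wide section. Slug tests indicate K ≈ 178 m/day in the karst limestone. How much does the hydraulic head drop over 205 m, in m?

Cross-sectional area A = 583 × 22.4 = 13059 m².
From Q = K·A·i, i = Q / (K·A) = 7950 / (178.0 × 13059) = 0.003420.
Head loss Δh = i · L = 0.003420 × 205 = 0.7011 m.

0.701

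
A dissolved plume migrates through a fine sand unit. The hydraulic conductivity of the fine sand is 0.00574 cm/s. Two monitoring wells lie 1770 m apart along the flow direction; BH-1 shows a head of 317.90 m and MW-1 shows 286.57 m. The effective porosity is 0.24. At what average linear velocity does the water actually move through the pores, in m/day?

0.366

Convert K: 0.00574 cm/s × 864 = 4.959 m/day.
Hydraulic gradient i = (317.90 − 286.57) / 1770 = 31.33 / 1770 = 0.01770.
Darcy flux q = K · i = 4.959 × 0.01770 = 0.08778 m/day.
Seepage velocity v = q / n_e = 0.08778 / 0.24 = 0.3658 m/day.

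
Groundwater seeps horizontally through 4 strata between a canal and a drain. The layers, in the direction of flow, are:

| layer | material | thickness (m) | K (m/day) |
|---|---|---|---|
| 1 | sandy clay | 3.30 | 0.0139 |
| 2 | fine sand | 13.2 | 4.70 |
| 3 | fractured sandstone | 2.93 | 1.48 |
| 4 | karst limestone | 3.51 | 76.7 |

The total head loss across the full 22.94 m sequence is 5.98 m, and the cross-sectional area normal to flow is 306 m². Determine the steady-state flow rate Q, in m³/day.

Flow is perpendicular to layering, so the layers act in series and the equivalent K is the thickness-weighted harmonic mean.
Total thickness L = 3.30 + 13.2 + 2.93 + 3.51 = 22.94 m.
Σ(b_i/K_i) = 3.30/0.0139 + 13.2/4.70 + 2.93/1.48 + 3.51/76.7 = 242.2 d.
K_eq = L / Σ(b_i/K_i) = 22.94 / 242.2 = 0.09470 m/day.
Q = K_eq · A · (Δh/L) = 0.09470 × 306 × (5.98/22.94) = 7.554 m³/day.

7.55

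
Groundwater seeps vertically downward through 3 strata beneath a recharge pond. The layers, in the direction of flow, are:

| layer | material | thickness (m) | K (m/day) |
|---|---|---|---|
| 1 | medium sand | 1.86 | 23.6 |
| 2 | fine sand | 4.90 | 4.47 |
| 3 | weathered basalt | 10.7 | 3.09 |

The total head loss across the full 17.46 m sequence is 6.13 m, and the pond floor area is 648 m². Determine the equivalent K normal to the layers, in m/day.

Flow is perpendicular to layering, so the layers act in series and the equivalent K is the thickness-weighted harmonic mean.
Total thickness L = 1.86 + 4.90 + 10.7 = 17.46 m.
Σ(b_i/K_i) = 1.86/23.6 + 4.90/4.47 + 10.7/3.09 = 4.638 d.
K_eq = L / Σ(b_i/K_i) = 17.46 / 4.638 = 3.765 m/day.

3.76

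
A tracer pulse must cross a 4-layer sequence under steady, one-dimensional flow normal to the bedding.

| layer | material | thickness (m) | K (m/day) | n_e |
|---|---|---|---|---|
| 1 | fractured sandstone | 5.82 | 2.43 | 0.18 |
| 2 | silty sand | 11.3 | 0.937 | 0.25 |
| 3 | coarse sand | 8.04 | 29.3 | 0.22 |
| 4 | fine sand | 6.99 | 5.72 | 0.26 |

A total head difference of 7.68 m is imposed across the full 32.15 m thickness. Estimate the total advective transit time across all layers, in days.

15.5

With flow normal to the layers, continuity requires the same specific discharge q through every layer.
Σ(b_i/K_i) = 5.82/2.43 + 11.3/0.937 + 8.04/29.3 + 6.99/5.72 = 15.95 d.
q = Δh / Σ(b_i/K_i) = 7.68 / 15.95 = 0.4815 m/day.
In each layer the seepage velocity is v_i = q/n_i, so the layer transit time is t_i = b_i·n_i / q:
  layer 1 (fractured sandstone): t_1 = 5.82 × 0.18 / 0.4815 = 2.176 d
  layer 2 (silty sand): t_2 = 11.3 × 0.25 / 0.4815 = 5.867 d
  layer 3 (coarse sand): t_3 = 8.04 × 0.22 / 0.4815 = 3.674 d
  layer 4 (fine sand): t_4 = 6.99 × 0.26 / 0.4815 = 3.775 d
Total t = Σ t_i = 15.49 days.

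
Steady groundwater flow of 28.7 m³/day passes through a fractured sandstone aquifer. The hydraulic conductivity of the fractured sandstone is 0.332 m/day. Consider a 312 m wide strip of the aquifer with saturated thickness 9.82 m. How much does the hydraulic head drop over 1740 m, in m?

Cross-sectional area A = 312 × 9.82 = 3064 m².
From Q = K·A·i, i = Q / (K·A) = 28.7 / (0.3320 × 3064) = 0.02821.
Head loss Δh = i · L = 0.02821 × 1740 = 49.09 m.

49.1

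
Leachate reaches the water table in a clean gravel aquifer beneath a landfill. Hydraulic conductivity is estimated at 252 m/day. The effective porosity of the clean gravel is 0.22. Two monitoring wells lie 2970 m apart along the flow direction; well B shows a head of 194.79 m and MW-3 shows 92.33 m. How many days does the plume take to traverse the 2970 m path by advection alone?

75.2

Hydraulic gradient i = (194.79 − 92.33) / 2970 = 102.46 / 2970 = 0.03450.
Darcy flux q = K · i = 252.0 × 0.03450 = 8.694 m/day.
Seepage velocity v = q / n_e = 8.694 / 0.22 = 39.52 m/day.
Travel time t = L / v = 2970 / 39.52 = 75.16 days.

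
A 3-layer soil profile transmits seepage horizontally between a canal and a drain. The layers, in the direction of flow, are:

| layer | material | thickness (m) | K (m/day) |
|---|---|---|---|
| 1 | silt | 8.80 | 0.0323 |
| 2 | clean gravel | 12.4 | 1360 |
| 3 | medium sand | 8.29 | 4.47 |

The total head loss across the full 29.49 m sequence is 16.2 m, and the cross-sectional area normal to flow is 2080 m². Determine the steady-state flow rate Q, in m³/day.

Flow is perpendicular to layering, so the layers act in series and the equivalent K is the thickness-weighted harmonic mean.
Total thickness L = 8.80 + 12.4 + 8.29 = 29.49 m.
Σ(b_i/K_i) = 8.80/0.0323 + 12.4/1360 + 8.29/4.47 = 274.3 d.
K_eq = L / Σ(b_i/K_i) = 29.49 / 274.3 = 0.1075 m/day.
Q = K_eq · A · (Δh/L) = 0.1075 × 2080 × (16.2/29.49) = 122.8 m³/day.

123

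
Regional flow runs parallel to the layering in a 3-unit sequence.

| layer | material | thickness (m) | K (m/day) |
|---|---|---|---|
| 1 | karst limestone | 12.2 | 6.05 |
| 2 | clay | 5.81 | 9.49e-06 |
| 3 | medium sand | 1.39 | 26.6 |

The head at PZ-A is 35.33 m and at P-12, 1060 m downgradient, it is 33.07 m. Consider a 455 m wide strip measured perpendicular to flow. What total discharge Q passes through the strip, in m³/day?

107

Flow is parallel to layering, so each bed carries its own Darcy discharge and the transmissivities add.
Σ(K_i·b_i) = 6.05×12.2 + 9.49e-06×5.81 + 26.6×1.39 = 110.8 m²/day.
Hydraulic gradient i = (35.33 − 33.07) / 1060 = 2.26 / 1060 = 0.002132.
Q = Σ(K_i·b_i) · W · i = 110.8 × 455 × 0.002132 = 107.5 m³/day.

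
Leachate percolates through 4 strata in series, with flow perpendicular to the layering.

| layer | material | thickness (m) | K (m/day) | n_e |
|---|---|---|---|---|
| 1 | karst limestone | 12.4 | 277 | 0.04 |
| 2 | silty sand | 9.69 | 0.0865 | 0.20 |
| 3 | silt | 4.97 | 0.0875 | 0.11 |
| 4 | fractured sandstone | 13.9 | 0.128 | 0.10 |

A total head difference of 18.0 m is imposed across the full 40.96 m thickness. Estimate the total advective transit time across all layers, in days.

With flow normal to the layers, continuity requires the same specific discharge q through every layer.
Σ(b_i/K_i) = 12.4/277 + 9.69/0.0865 + 4.97/0.0875 + 13.9/0.128 = 277.5 d.
q = Δh / Σ(b_i/K_i) = 18.0 / 277.5 = 0.06487 m/day.
In each layer the seepage velocity is v_i = q/n_i, so the layer transit time is t_i = b_i·n_i / q:
  layer 1 (karst limestone): t_1 = 12.4 × 0.04 / 0.06487 = 7.646 d
  layer 2 (silty sand): t_2 = 9.69 × 0.20 / 0.06487 = 29.87 d
  layer 3 (silt): t_3 = 4.97 × 0.11 / 0.06487 = 8.427 d
  layer 4 (fractured sandstone): t_4 = 13.9 × 0.10 / 0.06487 = 21.43 d
Total t = Σ t_i = 67.37 days.

67.4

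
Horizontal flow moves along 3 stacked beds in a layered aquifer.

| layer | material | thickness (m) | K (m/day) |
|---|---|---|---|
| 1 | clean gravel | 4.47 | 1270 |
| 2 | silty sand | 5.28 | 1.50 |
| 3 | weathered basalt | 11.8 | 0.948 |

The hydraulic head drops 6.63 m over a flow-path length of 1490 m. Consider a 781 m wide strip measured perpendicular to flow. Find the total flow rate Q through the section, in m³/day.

19800

Flow is parallel to layering, so each bed carries its own Darcy discharge and the transmissivities add.
Σ(K_i·b_i) = 1270×4.47 + 1.50×5.28 + 0.948×11.8 = 5696 m²/day.
Hydraulic gradient i = Δh / L = 6.63 / 1490 = 0.004450.
Q = Σ(K_i·b_i) · W · i = 5696 × 781 × 0.004450 = 19795 m³/day.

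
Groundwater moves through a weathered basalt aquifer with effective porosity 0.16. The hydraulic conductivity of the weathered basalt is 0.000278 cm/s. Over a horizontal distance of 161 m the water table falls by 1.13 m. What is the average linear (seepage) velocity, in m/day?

0.0105

Convert K: 0.000278 cm/s × 864 = 0.2402 m/day.
Hydraulic gradient i = Δh / L = 1.13 / 161 = 0.007019.
Darcy flux q = K · i = 0.2402 × 0.007019 = 0.001686 m/day.
Seepage velocity v = q / n_e = 0.001686 / 0.16 = 0.01054 m/day.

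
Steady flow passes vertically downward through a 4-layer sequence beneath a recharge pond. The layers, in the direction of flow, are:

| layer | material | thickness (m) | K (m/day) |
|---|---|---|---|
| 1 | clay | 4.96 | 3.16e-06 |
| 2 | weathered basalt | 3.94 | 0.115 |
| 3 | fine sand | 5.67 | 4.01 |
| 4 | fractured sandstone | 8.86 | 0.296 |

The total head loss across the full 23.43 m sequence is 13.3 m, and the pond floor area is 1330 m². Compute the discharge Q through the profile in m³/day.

0.0113

Flow is perpendicular to layering, so the layers act in series and the equivalent K is the thickness-weighted harmonic mean.
Total thickness L = 4.96 + 3.94 + 5.67 + 8.86 = 23.43 m.
Σ(b_i/K_i) = 4.96/3.16e-06 + 3.94/0.115 + 5.67/4.01 + 8.86/0.296 = 1.570e+06 d.
K_eq = L / Σ(b_i/K_i) = 23.43 / 1.570e+06 = 1.493e-05 m/day.
Q = K_eq · A · (Δh/L) = 1.493e-05 × 1330 × (13.3/23.43) = 0.01127 m³/day.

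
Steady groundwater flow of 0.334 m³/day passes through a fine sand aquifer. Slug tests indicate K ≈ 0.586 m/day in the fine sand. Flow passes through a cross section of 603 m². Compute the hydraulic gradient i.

0.000945

From Q = K·A·i, i = Q / (K·A) = 0.334 / (0.5860 × 603.0) = 0.0009452.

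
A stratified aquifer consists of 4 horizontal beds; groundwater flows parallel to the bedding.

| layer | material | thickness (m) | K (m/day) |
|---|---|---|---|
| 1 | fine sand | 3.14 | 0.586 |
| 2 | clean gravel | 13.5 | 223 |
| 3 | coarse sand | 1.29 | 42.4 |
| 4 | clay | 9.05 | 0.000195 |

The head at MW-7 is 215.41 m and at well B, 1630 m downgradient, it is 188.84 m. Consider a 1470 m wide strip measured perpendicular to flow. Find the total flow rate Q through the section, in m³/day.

Flow is parallel to layering, so each bed carries its own Darcy discharge and the transmissivities add.
Σ(K_i·b_i) = 0.586×3.14 + 223×13.5 + 42.4×1.29 + 0.000195×9.05 = 3067 m²/day.
Hydraulic gradient i = (215.41 − 188.84) / 1630 = 26.57 / 1630 = 0.01630.
Q = Σ(K_i·b_i) · W · i = 3067 × 1470 × 0.01630 = 73492 m³/day.

73500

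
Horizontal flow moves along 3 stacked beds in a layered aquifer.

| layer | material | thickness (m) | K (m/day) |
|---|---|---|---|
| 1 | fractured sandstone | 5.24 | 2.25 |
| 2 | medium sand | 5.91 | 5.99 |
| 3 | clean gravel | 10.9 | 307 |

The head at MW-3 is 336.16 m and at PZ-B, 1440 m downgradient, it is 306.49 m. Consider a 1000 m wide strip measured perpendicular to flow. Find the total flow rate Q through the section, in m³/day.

Flow is parallel to layering, so each bed carries its own Darcy discharge and the transmissivities add.
Σ(K_i·b_i) = 2.25×5.24 + 5.99×5.91 + 307×10.9 = 3393 m²/day.
Hydraulic gradient i = (336.16 − 306.49) / 1440 = 29.67 / 1440 = 0.02060.
Q = Σ(K_i·b_i) · W · i = 3393 × 1000 × 0.02060 = 69920 m³/day.

69900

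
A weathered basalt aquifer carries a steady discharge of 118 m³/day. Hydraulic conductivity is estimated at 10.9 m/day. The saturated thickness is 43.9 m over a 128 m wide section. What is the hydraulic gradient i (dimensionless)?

Cross-sectional area A = 128 × 43.9 = 5619 m².
From Q = K·A·i, i = Q / (K·A) = 118 / (10.90 × 5619) = 0.001927.

0.00193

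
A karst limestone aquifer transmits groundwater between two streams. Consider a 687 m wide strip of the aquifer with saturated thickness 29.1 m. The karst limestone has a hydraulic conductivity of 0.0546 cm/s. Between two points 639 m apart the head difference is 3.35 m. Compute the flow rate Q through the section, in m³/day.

4940

Convert K: 0.0546 cm/s × 864 = 47.17 m/day.
Cross-sectional area A = 687 × 29.1 = 19992 m².
Hydraulic gradient i = Δh / L = 3.35 / 639 = 0.005243.
Darcy's law: Q = K · A · i = 47.17 × 19992 × 0.005243 = 4944 m³/day.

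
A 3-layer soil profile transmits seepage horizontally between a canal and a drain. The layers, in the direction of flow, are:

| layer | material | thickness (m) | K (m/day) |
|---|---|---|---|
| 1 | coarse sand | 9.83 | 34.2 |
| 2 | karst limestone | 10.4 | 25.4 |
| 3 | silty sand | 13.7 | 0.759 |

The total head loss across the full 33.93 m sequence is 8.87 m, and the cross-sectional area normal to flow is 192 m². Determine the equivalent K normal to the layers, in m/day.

1.81

Flow is perpendicular to layering, so the layers act in series and the equivalent K is the thickness-weighted harmonic mean.
Total thickness L = 9.83 + 10.4 + 13.7 = 33.93 m.
Σ(b_i/K_i) = 9.83/34.2 + 10.4/25.4 + 13.7/0.759 = 18.75 d.
K_eq = L / Σ(b_i/K_i) = 33.93 / 18.75 = 1.810 m/day.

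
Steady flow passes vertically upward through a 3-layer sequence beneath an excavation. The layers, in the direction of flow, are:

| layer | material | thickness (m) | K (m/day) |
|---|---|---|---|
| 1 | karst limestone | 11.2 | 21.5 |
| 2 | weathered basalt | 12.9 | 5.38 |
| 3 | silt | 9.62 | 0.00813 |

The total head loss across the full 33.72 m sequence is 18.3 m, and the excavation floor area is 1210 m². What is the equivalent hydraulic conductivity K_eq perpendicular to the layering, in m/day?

Flow is perpendicular to layering, so the layers act in series and the equivalent K is the thickness-weighted harmonic mean.
Total thickness L = 11.2 + 12.9 + 9.62 = 33.72 m.
Σ(b_i/K_i) = 11.2/21.5 + 12.9/5.38 + 9.62/0.00813 = 1186 d.
K_eq = L / Σ(b_i/K_i) = 33.72 / 1186 = 0.02843 m/day.

0.0284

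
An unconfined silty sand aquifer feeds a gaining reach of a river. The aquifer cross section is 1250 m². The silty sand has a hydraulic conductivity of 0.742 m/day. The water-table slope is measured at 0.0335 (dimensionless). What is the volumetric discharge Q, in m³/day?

Hydraulic gradient i = 0.0335.
Darcy's law: Q = K · A · i = 0.7420 × 1250 × 0.03350 = 31.07 m³/day.

31.1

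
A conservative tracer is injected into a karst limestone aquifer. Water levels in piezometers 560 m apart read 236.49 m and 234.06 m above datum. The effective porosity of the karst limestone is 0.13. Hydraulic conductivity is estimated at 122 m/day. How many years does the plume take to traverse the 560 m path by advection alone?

0.376

Hydraulic gradient i = (236.49 − 234.06) / 560 = 2.43 / 560 = 0.004339.
Darcy flux q = K · i = 122.0 × 0.004339 = 0.5294 m/day.
Seepage velocity v = q / n_e = 0.5294 / 0.13 = 4.072 m/day.
Travel time t = L / v = 560 / 4.072 = 137.5 days = 0.3765 years.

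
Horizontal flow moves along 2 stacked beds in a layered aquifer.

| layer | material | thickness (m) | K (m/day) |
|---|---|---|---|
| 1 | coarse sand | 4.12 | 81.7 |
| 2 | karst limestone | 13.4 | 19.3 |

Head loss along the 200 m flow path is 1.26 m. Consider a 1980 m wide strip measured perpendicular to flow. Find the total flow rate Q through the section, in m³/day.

7420

Flow is parallel to layering, so each bed carries its own Darcy discharge and the transmissivities add.
Σ(K_i·b_i) = 81.7×4.12 + 19.3×13.4 = 595.2 m²/day.
Hydraulic gradient i = Δh / L = 1.26 / 200 = 0.006300.
Q = Σ(K_i·b_i) · W · i = 595.2 × 1980 × 0.006300 = 7425 m³/day.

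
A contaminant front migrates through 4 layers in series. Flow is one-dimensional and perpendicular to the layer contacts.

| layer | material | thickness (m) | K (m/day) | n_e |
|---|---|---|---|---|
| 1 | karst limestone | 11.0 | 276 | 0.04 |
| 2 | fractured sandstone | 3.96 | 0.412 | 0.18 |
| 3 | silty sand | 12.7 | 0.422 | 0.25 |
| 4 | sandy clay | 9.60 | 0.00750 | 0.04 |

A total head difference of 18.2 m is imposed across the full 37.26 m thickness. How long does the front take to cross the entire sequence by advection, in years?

0.935

With flow normal to the layers, continuity requires the same specific discharge q through every layer.
Σ(b_i/K_i) = 11.0/276 + 3.96/0.412 + 12.7/0.422 + 9.60/0.00750 = 1320 d.
q = Δh / Σ(b_i/K_i) = 18.2 / 1320 = 0.01379 m/day.
In each layer the seepage velocity is v_i = q/n_i, so the layer transit time is t_i = b_i·n_i / q:
  layer 1 (karst limestone): t_1 = 11.0 × 0.04 / 0.01379 = 31.91 d
  layer 2 (fractured sandstone): t_2 = 3.96 × 0.18 / 0.01379 = 51.69 d
  layer 3 (silty sand): t_3 = 12.7 × 0.25 / 0.01379 = 230.2 d
  layer 4 (sandy clay): t_4 = 9.60 × 0.04 / 0.01379 = 27.85 d
Total t = Σ t_i = 341.7 days = 0.9354 years.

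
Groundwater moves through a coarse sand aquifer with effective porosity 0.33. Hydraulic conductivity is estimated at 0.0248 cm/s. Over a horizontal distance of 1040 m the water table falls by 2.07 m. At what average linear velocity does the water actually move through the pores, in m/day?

Convert K: 0.0248 cm/s × 864 = 21.43 m/day.
Hydraulic gradient i = Δh / L = 2.07 / 1040 = 0.001990.
Darcy flux q = K · i = 21.43 × 0.001990 = 0.04265 m/day.
Seepage velocity v = q / n_e = 0.04265 / 0.33 = 0.1292 m/day.

0.129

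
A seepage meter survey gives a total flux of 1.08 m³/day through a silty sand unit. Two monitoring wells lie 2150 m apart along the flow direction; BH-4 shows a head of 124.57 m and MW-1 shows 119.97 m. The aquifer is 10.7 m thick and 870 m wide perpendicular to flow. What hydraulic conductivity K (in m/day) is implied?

Cross-sectional area A = 870 × 10.7 = 9309 m².
Hydraulic gradient i = (124.57 − 119.97) / 2150 = 4.6 / 2150 = 0.002140.
From Q = K·A·i, K = Q / (A·i) = 1.08 / (9309 × 0.002140) = 0.05423 m/day.

0.0542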